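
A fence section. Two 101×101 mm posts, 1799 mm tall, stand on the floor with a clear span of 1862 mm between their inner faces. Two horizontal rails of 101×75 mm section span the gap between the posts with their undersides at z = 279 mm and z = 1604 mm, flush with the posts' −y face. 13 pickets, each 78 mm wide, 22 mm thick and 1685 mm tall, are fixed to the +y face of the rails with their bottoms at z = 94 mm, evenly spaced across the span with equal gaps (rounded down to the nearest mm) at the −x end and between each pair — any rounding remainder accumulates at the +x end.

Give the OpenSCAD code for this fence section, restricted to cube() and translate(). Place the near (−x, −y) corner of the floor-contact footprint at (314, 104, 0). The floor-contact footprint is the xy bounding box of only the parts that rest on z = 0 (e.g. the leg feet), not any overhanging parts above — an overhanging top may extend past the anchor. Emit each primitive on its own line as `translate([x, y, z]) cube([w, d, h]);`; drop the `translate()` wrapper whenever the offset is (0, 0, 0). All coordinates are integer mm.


translate([314, 104, 0]) cube([101, 101, 1799]);
translate([2277, 104, 0]) cube([101, 101, 1799]);
translate([415, 104, 279]) cube([1862, 101, 75]);
translate([415, 104, 1604]) cube([1862, 101, 75]);
translate([475, 205, 94]) cube([78, 22, 1685]);
translate([613, 205, 94]) cube([78, 22, 1685]);
translate([751, 205, 94]) cube([78, 22, 1685]);
translate([889, 205, 94]) cube([78, 22, 1685]);
translate([1027, 205, 94]) cube([78, 22, 1685]);
translate([1165, 205, 94]) cube([78, 22, 1685]);
translate([1303, 205, 94]) cube([78, 22, 1685]);
translate([1441, 205, 94]) cube([78, 22, 1685]);
translate([1579, 205, 94]) cube([78, 22, 1685]);
translate([1717, 205, 94]) cube([78, 22, 1685]);
translate([1855, 205, 94]) cube([78, 22, 1685]);
translate([1993, 205, 94]) cube([78, 22, 1685]);
translate([2131, 205, 94]) cube([78, 22, 1685]);


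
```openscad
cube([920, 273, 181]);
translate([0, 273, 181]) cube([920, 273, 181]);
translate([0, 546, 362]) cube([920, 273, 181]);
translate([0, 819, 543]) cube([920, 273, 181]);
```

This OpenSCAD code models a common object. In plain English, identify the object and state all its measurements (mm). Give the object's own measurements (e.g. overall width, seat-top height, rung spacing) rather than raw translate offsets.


A straight staircase of 4 solid steps. Each step is 920 mm wide (x), 273 mm deep (y, the going) and 181 mm tall (the rise). The first step rests on the floor; each subsequent step sits one going further in +y and one rise higher in +z, directly behind and above the previous step with no overlap.


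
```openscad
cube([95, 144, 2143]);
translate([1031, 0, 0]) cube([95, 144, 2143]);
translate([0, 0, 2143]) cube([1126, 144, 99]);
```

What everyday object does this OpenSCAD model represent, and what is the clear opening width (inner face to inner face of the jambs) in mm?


A door frame. The clear opening width is 936 mm.

Two 2143 mm tall posts with a header on top — a door frame. The left jamb is 95 mm wide at x = 0; the right jamb starts at x = 1031. The clear opening is 1031 − 95 = 936 mm.


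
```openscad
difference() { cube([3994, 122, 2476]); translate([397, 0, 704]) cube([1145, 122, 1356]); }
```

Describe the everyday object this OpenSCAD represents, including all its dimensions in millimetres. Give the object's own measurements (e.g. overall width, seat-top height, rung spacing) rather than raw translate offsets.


A wall 3994 mm long (x), 122 mm thick (y), 2476 mm tall, with a rectangular window opening cut through it. The opening is 1145 mm wide and 1356 mm tall; its sill is at z = 704 mm and its near (−x) edge is 397 mm from the wall's −x end. The opening passes through the full wall thickness.


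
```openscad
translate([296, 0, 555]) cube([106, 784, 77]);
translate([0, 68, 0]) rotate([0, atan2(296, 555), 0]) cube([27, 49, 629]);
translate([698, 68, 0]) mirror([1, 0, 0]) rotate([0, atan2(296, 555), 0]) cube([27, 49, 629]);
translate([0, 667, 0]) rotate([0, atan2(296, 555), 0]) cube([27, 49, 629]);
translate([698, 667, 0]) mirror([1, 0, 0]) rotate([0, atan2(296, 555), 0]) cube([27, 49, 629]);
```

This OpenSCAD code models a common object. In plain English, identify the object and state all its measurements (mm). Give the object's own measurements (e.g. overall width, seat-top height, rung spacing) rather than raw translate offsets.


A sawhorse. A 106×784×77 mm beam (x, y, z) sits on two A-frame leg pairs. Each pair is two raked legs of 27×49 mm section (49 mm along y) splaying symmetrically in x. Each leg rises 555 mm vertically over 296 mm of horizontal reach and is 629 mm long along its own axis. Every leg's outer bottom edge rests on the floor and its outer top edge meets a bottom edge of the beam — the left legs (tilting toward +x) meet the beam's −x bottom edge, the right legs (their mirror images, tilting toward −x) meet its +x bottom edge — so the leg tops tuck under the beam, the beam's underside is 555 mm above the floor, and the feet are 698 mm apart outside-to-outside with the beam centred between them. The two leg pairs are set in 68 mm from either end of the beam.


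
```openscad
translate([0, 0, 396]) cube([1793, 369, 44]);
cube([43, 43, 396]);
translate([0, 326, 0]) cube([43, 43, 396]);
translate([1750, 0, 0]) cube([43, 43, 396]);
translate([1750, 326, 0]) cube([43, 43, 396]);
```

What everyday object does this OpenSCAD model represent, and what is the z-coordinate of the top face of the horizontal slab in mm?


A bench. The seat-top height is 440 mm.

A long slab on four corner posts — a bench. The slab sits at z = 396 with thickness 44, so the top is 396 + 44 = 440 mm.


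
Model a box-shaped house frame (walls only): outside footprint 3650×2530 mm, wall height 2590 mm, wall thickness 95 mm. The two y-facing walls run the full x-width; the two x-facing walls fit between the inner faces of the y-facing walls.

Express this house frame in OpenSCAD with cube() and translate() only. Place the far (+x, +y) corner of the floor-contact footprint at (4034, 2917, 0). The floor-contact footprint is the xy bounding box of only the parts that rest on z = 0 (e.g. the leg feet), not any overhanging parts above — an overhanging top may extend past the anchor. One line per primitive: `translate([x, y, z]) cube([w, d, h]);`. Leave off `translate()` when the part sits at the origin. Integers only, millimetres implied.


translate([384, 387, 0]) cube([3650, 95, 2590]);
translate([384, 2822, 0]) cube([3650, 95, 2590]);
translate([384, 482, 0]) cube([95, 2340, 2590]);
translate([3939, 482, 0]) cube([95, 2340, 2590]);


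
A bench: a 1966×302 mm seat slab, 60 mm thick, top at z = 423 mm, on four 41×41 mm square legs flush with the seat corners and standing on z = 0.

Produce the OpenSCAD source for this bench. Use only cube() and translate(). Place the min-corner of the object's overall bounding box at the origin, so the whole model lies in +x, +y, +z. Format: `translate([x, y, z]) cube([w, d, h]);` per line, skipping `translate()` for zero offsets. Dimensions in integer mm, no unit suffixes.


translate([0, 0, 363]) cube([1966, 302, 60]);
cube([41, 41, 363]);
translate([0, 261, 0]) cube([41, 41, 363]);
translate([1925, 0, 0]) cube([41, 41, 363]);
translate([1925, 261, 0]) cube([41, 41, 363]);


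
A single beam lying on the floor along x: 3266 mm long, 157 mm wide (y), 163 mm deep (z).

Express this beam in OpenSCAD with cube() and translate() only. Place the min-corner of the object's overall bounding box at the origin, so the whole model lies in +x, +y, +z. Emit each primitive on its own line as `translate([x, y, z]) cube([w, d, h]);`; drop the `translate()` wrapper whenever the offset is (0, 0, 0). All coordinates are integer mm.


cube([3266, 157, 163]);


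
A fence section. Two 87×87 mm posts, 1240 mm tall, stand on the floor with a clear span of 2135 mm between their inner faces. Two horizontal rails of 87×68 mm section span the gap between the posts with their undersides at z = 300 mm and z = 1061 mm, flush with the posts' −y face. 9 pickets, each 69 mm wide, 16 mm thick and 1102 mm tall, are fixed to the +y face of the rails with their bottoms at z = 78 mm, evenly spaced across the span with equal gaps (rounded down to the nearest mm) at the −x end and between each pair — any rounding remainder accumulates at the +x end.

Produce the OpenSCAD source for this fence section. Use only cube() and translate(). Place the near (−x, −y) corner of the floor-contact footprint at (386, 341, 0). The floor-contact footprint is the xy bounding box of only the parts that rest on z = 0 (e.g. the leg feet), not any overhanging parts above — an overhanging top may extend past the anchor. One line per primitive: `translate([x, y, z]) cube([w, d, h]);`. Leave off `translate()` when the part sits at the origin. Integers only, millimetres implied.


translate([386, 341, 0]) cube([87, 87, 1240]);
translate([2608, 341, 0]) cube([87, 87, 1240]);
translate([473, 341, 300]) cube([2135, 87, 68]);
translate([473, 341, 1061]) cube([2135, 87, 68]);
translate([624, 428, 78]) cube([69, 16, 1102]);
translate([844, 428, 78]) cube([69, 16, 1102]);
translate([1064, 428, 78]) cube([69, 16, 1102]);
translate([1284, 428, 78]) cube([69, 16, 1102]);
translate([1504, 428, 78]) cube([69, 16, 1102]);
translate([1724, 428, 78]) cube([69, 16, 1102]);
translate([1944, 428, 78]) cube([69, 16, 1102]);
translate([2164, 428, 78]) cube([69, 16, 1102]);
translate([2384, 428, 78]) cube([69, 16, 1102]);


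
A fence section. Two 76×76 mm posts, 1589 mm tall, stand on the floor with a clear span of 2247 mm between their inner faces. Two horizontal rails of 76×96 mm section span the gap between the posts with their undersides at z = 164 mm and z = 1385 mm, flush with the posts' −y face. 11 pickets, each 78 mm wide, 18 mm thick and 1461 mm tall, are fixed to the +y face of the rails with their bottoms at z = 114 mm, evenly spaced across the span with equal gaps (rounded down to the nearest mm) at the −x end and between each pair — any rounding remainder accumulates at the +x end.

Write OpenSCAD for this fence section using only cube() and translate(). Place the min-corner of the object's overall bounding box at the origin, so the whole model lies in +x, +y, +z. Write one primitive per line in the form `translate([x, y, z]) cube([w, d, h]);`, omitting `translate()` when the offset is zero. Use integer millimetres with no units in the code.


cube([76, 76, 1589]);
translate([2323, 0, 0]) cube([76, 76, 1589]);
translate([76, 0, 164]) cube([2247, 76, 96]);
translate([76, 0, 1385]) cube([2247, 76, 96]);
translate([191, 76, 114]) cube([78, 18, 1461]);
translate([384, 76, 114]) cube([78, 18, 1461]);
translate([577, 76, 114]) cube([78, 18, 1461]);
translate([770, 76, 114]) cube([78, 18, 1461]);
translate([963, 76, 114]) cube([78, 18, 1461]);
translate([1156, 76, 114]) cube([78, 18, 1461]);
translate([1349, 76, 114]) cube([78, 18, 1461]);
translate([1542, 76, 114]) cube([78, 18, 1461]);
translate([1735, 76, 114]) cube([78, 18, 1461]);
translate([1928, 76, 114]) cube([78, 18, 1461]);
translate([2121, 76, 114]) cube([78, 18, 1461]);


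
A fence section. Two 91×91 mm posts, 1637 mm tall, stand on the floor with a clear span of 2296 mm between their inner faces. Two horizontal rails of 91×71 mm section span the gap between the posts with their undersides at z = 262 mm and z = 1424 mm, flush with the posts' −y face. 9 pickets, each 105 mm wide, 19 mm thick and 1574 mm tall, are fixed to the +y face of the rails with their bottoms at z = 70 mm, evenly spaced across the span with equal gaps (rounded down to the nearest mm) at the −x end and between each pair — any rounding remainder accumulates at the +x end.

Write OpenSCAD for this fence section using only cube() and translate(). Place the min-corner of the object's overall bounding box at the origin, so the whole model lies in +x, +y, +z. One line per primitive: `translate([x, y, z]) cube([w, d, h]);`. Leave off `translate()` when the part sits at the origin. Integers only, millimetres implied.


cube([91, 91, 1637]);
translate([2387, 0, 0]) cube([91, 91, 1637]);
translate([91, 0, 262]) cube([2296, 91, 71]);
translate([91, 0, 1424]) cube([2296, 91, 71]);
translate([226, 91, 70]) cube([105, 19, 1574]);
translate([466, 91, 70]) cube([105, 19, 1574]);
translate([706, 91, 70]) cube([105, 19, 1574]);
translate([946, 91, 70]) cube([105, 19, 1574]);
translate([1186, 91, 70]) cube([105, 19, 1574]);
translate([1426, 91, 70]) cube([105, 19, 1574]);
translate([1666, 91, 70]) cube([105, 19, 1574]);
translate([1906, 91, 70]) cube([105, 19, 1574]);
translate([2146, 91, 70]) cube([105, 19, 1574]);


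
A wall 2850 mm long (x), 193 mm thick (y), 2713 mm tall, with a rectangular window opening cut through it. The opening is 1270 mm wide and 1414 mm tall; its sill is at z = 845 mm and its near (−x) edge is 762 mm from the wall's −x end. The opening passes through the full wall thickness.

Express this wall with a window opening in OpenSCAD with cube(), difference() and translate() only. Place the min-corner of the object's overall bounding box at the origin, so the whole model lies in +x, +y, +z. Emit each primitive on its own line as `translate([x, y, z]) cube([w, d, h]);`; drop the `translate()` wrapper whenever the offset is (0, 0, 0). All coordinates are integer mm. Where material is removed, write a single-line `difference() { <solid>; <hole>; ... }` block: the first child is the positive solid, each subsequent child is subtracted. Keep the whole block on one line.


difference() { cube([2850, 193, 2713]); translate([762, 0, 845]) cube([1270, 193, 1414]); }


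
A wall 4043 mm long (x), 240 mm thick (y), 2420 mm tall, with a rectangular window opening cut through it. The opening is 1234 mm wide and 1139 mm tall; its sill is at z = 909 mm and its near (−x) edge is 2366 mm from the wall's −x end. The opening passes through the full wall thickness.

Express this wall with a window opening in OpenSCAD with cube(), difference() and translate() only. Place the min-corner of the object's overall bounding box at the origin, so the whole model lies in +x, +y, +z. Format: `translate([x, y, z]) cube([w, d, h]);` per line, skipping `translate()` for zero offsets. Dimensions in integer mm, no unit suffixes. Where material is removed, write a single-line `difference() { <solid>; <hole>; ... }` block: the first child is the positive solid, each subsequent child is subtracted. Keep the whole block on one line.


difference() { cube([4043, 240, 2420]); translate([2366, 0, 909]) cube([1234, 240, 1139]); }


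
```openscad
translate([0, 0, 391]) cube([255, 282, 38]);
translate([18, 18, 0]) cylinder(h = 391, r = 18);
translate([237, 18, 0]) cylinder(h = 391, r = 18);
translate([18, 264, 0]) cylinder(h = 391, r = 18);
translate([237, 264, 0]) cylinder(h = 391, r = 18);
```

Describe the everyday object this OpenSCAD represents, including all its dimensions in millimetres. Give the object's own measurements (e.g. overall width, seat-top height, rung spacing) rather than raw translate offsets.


A four-legged stool. The seat is a 255×282×38 mm slab whose top surface is at z = 429 mm; four round legs, each 36 mm in diameter, run from the floor (z = 0) to the underside of the seat, each leg's axis is inset half a diameter from the nearest pair of seat edges (so the leg's bounding box is flush with the corner).


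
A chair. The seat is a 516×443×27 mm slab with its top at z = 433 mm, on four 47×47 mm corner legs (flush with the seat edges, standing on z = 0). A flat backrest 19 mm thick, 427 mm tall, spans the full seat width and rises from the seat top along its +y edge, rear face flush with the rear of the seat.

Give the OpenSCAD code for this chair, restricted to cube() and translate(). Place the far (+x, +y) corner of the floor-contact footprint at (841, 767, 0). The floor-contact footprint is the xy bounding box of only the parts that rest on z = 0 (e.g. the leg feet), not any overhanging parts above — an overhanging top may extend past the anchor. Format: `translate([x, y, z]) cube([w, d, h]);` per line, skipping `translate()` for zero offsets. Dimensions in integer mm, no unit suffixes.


translate([325, 324, 406]) cube([516, 443, 27]);
translate([325, 324, 0]) cube([47, 47, 406]);
translate([794, 324, 0]) cube([47, 47, 406]);
translate([325, 720, 0]) cube([47, 47, 406]);
translate([794, 720, 0]) cube([47, 47, 406]);
translate([325, 748, 433]) cube([516, 19, 427]);


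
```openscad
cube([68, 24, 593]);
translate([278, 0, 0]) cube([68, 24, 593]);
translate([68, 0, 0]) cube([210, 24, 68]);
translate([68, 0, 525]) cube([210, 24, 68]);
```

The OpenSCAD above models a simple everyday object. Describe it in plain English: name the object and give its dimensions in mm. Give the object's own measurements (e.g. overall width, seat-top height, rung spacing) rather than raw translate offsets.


A rectangular picture frame lying in the x–z plane (depth along y). The opening is 210 mm wide (x) by 457 mm tall (z), surrounded by a border 68 mm wide on all four sides. The frame is 24 mm deep and is made of two full-height vertical stiles with two horizontal rails fitted between them.


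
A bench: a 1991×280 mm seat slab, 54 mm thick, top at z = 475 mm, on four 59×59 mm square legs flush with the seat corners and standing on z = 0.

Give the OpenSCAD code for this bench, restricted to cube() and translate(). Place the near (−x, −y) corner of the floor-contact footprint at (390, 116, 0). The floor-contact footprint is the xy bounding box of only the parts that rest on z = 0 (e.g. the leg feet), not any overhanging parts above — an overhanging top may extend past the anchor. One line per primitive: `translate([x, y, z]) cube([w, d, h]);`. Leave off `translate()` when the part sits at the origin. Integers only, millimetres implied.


translate([390, 116, 421]) cube([1991, 280, 54]);
translate([390, 116, 0]) cube([59, 59, 421]);
translate([390, 337, 0]) cube([59, 59, 421]);
translate([2322, 116, 0]) cube([59, 59, 421]);
translate([2322, 337, 0]) cube([59, 59, 421]);


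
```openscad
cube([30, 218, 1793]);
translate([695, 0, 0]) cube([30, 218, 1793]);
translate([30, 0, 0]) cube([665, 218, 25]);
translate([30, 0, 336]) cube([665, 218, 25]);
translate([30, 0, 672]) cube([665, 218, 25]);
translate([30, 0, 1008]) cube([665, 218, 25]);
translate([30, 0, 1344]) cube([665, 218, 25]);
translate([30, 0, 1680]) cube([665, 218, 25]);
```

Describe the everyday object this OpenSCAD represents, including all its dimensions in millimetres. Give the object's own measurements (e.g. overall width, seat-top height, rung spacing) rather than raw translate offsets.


An open bookshelf. Two side panels, each 30 mm thick, 218 mm deep and 1793 mm tall, stand 725 mm apart (outside-to-outside). Between them sit 6 shelves, each 25 mm thick and 218 mm deep, spanning the full gap between the sides. The bottom shelf rests on the floor (its underside at z = 0) and the clear gap between one shelf's top and the next shelf's underside is 311 mm.


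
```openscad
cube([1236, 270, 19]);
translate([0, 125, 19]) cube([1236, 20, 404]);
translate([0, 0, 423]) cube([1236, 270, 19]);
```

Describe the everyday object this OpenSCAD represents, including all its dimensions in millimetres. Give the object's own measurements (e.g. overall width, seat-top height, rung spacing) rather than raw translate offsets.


An I-beam lying along x, 1236 mm long. Overall section height 442 mm. Two flanges 270 mm wide (y) and 19 mm thick, one on the floor and one at the top; a web 20 mm thick runs between them, centred on the flange width.


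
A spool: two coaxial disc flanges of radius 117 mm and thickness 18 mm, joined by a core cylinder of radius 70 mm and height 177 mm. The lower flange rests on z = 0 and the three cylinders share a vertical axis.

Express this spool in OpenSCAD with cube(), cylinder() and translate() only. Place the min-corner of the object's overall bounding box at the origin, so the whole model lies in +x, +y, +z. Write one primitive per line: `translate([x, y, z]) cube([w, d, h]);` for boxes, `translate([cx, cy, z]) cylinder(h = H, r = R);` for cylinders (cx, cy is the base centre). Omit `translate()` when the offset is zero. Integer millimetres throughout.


translate([117, 117, 0]) cylinder(h = 18, r = 117);
translate([117, 117, 18]) cylinder(h = 177, r = 70);
translate([117, 117, 195]) cylinder(h = 18, r = 117);


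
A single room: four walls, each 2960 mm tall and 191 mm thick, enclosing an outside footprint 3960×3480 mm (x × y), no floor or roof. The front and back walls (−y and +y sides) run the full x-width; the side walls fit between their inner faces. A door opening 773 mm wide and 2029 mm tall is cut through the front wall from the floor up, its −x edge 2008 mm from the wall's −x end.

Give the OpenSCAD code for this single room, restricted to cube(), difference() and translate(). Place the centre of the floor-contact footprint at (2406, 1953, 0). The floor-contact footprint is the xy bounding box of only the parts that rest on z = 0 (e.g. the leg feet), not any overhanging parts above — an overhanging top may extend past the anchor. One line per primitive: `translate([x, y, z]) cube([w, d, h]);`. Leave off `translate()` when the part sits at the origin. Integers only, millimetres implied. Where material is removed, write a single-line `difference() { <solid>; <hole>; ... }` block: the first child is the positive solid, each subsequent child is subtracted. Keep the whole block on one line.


difference() { translate([426, 213, 0]) cube([3960, 191, 2960]); translate([2434, 213, 0]) cube([773, 191, 2029]); }
translate([426, 3502, 0]) cube([3960, 191, 2960]);
translate([426, 404, 0]) cube([191, 3098, 2960]);
translate([4195, 404, 0]) cube([191, 3098, 2960]);


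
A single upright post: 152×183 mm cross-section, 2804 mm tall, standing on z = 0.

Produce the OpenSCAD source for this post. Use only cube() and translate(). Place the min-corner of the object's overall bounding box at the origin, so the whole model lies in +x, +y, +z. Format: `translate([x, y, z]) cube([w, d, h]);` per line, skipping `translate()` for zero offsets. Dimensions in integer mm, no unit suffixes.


cube([152, 183, 2804]);


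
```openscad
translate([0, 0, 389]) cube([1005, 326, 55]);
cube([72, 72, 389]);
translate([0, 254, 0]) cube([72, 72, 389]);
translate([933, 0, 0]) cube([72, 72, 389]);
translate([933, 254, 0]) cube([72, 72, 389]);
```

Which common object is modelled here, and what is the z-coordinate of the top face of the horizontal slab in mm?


A bench. The seat-top height is 444 mm.

A long slab on four corner posts — a bench. The slab sits at z = 389 with thickness 55, so the top is 389 + 55 = 444 mm.


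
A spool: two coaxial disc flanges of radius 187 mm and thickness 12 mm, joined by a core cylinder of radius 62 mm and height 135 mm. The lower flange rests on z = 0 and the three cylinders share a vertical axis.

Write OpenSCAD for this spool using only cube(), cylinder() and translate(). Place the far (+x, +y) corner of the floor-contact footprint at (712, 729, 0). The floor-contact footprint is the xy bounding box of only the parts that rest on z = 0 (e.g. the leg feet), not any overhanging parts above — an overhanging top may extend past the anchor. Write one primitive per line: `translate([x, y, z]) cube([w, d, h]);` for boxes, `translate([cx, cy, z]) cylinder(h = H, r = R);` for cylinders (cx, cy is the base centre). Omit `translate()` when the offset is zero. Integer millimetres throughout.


translate([525, 542, 0]) cylinder(h = 12, r = 187);
translate([525, 542, 12]) cylinder(h = 135, r = 62);
translate([525, 542, 147]) cylinder(h = 12, r = 187);


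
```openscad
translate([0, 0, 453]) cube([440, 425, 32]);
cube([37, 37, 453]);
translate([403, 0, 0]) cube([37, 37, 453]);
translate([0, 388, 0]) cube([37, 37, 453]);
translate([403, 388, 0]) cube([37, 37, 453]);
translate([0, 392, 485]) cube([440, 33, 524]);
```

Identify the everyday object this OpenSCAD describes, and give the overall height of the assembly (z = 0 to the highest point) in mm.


A chair. The overall height is 1009 mm.

A slab on four corner posts with a tall panel at the back — a chair. The seat slab sits at z = 453 with thickness 32, and the 524 mm backrest starts at the seat top, so the overall height is 453 + 32 + 524 = 1009 mm.


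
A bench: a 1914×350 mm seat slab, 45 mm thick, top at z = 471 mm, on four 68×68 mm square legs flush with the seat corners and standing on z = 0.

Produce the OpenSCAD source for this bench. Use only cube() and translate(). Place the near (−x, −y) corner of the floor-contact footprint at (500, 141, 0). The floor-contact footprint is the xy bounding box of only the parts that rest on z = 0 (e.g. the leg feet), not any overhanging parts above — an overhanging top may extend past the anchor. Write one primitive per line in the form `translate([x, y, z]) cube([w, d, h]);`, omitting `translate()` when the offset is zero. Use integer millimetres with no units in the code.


translate([500, 141, 426]) cube([1914, 350, 45]);
translate([500, 141, 0]) cube([68, 68, 426]);
translate([500, 423, 0]) cube([68, 68, 426]);
translate([2346, 141, 0]) cube([68, 68, 426]);
translate([2346, 423, 0]) cube([68, 68, 426]);


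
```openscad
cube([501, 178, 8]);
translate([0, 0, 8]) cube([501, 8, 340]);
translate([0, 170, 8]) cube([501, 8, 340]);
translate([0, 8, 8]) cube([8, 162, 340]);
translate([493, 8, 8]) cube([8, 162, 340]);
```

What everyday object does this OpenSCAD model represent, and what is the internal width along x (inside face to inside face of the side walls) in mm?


An open box. The internal width is 485 mm.

A 501×178 base slab with four walls standing on it — an open box. The base is 501 mm wide and the walls are 8 mm thick, so the internal width is 501 − 2 × 8 = 485 mm.


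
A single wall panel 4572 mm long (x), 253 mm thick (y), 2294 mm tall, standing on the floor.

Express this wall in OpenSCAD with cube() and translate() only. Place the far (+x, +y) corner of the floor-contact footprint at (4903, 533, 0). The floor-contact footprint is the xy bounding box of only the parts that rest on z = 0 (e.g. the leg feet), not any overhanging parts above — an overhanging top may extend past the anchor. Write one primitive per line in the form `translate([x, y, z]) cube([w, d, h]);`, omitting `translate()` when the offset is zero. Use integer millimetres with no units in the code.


translate([331, 280, 0]) cube([4572, 253, 2294]);


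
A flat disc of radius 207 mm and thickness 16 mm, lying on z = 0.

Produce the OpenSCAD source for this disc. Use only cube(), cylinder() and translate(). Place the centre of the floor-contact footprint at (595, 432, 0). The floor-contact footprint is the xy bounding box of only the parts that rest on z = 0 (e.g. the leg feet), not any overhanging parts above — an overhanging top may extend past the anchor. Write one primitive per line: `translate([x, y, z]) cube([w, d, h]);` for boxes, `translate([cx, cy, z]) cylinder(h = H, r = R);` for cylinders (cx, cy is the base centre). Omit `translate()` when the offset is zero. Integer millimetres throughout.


translate([595, 432, 0]) cylinder(h = 16, r = 207);


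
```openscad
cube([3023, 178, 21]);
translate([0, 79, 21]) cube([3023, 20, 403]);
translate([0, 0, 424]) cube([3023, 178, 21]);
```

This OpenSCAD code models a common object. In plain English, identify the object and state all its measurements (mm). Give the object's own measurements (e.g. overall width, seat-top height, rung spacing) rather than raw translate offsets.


An I-beam lying along x, 3023 mm long. Overall section height 445 mm. Two flanges 178 mm wide (y) and 21 mm thick, one on the floor and one at the top; a web 20 mm thick runs between them, centred on the flange width.


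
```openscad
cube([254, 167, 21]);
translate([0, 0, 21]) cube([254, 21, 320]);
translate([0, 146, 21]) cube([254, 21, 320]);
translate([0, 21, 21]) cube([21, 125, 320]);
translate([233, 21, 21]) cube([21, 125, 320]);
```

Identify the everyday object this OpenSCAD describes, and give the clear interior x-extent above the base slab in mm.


An open box. The internal width is 212 mm.

A 254×167 base slab with four walls standing on it — an open box. The base is 254 mm wide and the walls are 21 mm thick, so the internal width is 254 − 2 × 21 = 212 mm.


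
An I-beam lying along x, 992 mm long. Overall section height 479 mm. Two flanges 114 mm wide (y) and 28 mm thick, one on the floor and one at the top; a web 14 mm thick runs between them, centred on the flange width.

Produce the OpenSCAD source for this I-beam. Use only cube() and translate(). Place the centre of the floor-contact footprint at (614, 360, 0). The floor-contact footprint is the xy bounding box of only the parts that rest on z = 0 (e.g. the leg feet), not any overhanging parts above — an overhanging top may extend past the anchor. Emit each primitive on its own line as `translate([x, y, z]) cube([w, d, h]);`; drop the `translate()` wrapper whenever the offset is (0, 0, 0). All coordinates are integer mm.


translate([118, 303, 0]) cube([992, 114, 28]);
translate([118, 353, 28]) cube([992, 14, 423]);
translate([118, 303, 451]) cube([992, 114, 28]);


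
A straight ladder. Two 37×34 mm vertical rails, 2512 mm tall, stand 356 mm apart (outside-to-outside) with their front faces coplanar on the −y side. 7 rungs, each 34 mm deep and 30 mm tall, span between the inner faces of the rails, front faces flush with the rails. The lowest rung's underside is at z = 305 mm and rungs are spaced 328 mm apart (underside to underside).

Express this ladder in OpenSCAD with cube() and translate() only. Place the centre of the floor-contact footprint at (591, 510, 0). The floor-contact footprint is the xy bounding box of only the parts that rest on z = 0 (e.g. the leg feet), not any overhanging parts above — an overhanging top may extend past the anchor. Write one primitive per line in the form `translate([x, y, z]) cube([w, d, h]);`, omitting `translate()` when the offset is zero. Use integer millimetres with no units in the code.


translate([413, 493, 0]) cube([37, 34, 2512]);
translate([732, 493, 0]) cube([37, 34, 2512]);
translate([450, 493, 305]) cube([282, 34, 30]);
translate([450, 493, 633]) cube([282, 34, 30]);
translate([450, 493, 961]) cube([282, 34, 30]);
translate([450, 493, 1289]) cube([282, 34, 30]);
translate([450, 493, 1617]) cube([282, 34, 30]);
translate([450, 493, 1945]) cube([282, 34, 30]);
translate([450, 493, 2273]) cube([282, 34, 30]);


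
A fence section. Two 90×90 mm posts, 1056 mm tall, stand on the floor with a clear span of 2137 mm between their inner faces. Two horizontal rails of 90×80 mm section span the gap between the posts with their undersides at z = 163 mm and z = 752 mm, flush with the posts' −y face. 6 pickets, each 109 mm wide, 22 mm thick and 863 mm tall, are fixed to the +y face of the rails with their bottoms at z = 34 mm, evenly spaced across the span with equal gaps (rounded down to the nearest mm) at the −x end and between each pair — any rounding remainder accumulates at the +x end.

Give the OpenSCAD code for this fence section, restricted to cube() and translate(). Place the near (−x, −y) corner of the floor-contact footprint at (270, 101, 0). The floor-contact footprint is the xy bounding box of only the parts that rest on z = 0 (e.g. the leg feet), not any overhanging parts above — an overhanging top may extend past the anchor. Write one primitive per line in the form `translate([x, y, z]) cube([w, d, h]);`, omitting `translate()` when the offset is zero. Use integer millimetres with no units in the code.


translate([270, 101, 0]) cube([90, 90, 1056]);
translate([2497, 101, 0]) cube([90, 90, 1056]);
translate([360, 101, 163]) cube([2137, 90, 80]);
translate([360, 101, 752]) cube([2137, 90, 80]);
translate([571, 191, 34]) cube([109, 22, 863]);
translate([891, 191, 34]) cube([109, 22, 863]);
translate([1211, 191, 34]) cube([109, 22, 863]);
translate([1531, 191, 34]) cube([109, 22, 863]);
translate([1851, 191, 34]) cube([109, 22, 863]);
translate([2171, 191, 34]) cube([109, 22, 863]);


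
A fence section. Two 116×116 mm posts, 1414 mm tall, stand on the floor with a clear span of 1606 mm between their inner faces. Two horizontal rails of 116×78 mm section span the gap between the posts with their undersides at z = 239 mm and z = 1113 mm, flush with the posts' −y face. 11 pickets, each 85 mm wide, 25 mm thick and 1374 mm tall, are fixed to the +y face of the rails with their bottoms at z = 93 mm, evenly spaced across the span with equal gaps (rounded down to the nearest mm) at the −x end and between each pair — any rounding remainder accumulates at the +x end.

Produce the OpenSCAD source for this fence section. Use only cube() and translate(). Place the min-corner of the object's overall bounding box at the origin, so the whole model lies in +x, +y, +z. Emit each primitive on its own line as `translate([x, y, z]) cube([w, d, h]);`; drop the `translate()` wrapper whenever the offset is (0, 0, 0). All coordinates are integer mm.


cube([116, 116, 1414]);
translate([1722, 0, 0]) cube([116, 116, 1414]);
translate([116, 0, 239]) cube([1606, 116, 78]);
translate([116, 0, 1113]) cube([1606, 116, 78]);
translate([171, 116, 93]) cube([85, 25, 1374]);
translate([311, 116, 93]) cube([85, 25, 1374]);
translate([451, 116, 93]) cube([85, 25, 1374]);
translate([591, 116, 93]) cube([85, 25, 1374]);
translate([731, 116, 93]) cube([85, 25, 1374]);
translate([871, 116, 93]) cube([85, 25, 1374]);
translate([1011, 116, 93]) cube([85, 25, 1374]);
translate([1151, 116, 93]) cube([85, 25, 1374]);
translate([1291, 116, 93]) cube([85, 25, 1374]);
translate([1431, 116, 93]) cube([85, 25, 1374]);
translate([1571, 116, 93]) cube([85, 25, 1374]);


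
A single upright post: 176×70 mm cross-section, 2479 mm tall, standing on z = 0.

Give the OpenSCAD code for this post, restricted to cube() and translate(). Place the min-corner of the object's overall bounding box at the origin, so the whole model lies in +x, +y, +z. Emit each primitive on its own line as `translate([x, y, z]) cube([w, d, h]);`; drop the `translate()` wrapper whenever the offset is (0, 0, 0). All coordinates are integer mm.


cube([176, 70, 2479]);


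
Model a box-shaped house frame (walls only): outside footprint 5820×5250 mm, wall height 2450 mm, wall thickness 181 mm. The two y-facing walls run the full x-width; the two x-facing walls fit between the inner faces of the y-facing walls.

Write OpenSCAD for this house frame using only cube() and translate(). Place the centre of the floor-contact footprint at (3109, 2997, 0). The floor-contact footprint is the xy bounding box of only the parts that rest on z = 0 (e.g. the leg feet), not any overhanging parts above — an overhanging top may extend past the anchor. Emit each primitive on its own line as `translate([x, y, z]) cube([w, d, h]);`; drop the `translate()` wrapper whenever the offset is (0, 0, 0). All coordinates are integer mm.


translate([199, 372, 0]) cube([5820, 181, 2450]);
translate([199, 5441, 0]) cube([5820, 181, 2450]);
translate([199, 553, 0]) cube([181, 4888, 2450]);
translate([5838, 553, 0]) cube([181, 4888, 2450]);


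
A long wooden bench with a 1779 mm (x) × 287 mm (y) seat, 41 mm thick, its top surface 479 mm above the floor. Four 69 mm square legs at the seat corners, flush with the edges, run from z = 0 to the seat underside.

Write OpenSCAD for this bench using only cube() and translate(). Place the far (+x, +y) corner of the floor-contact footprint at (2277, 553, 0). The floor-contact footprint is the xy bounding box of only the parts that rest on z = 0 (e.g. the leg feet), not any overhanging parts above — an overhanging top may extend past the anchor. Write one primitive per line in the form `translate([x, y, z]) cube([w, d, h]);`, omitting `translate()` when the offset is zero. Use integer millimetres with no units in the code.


translate([498, 266, 438]) cube([1779, 287, 41]);
translate([498, 266, 0]) cube([69, 69, 438]);
translate([498, 484, 0]) cube([69, 69, 438]);
translate([2208, 266, 0]) cube([69, 69, 438]);
translate([2208, 484, 0]) cube([69, 69, 438]);


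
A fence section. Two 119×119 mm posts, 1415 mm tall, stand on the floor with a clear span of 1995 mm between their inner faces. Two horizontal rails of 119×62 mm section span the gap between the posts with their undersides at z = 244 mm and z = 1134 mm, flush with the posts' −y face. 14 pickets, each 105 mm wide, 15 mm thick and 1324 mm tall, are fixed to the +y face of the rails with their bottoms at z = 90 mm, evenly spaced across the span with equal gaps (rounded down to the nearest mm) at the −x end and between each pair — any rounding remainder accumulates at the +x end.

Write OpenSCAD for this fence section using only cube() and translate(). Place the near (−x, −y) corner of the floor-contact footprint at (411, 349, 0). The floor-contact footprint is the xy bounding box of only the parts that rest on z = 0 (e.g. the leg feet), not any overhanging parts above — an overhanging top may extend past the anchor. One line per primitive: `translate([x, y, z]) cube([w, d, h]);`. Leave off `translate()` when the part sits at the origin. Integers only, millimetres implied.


translate([411, 349, 0]) cube([119, 119, 1415]);
translate([2525, 349, 0]) cube([119, 119, 1415]);
translate([530, 349, 244]) cube([1995, 119, 62]);
translate([530, 349, 1134]) cube([1995, 119, 62]);
translate([565, 468, 90]) cube([105, 15, 1324]);
translate([705, 468, 90]) cube([105, 15, 1324]);
translate([845, 468, 90]) cube([105, 15, 1324]);
translate([985, 468, 90]) cube([105, 15, 1324]);
translate([1125, 468, 90]) cube([105, 15, 1324]);
translate([1265, 468, 90]) cube([105, 15, 1324]);
translate([1405, 468, 90]) cube([105, 15, 1324]);
translate([1545, 468, 90]) cube([105, 15, 1324]);
translate([1685, 468, 90]) cube([105, 15, 1324]);
translate([1825, 468, 90]) cube([105, 15, 1324]);
translate([1965, 468, 90]) cube([105, 15, 1324]);
translate([2105, 468, 90]) cube([105, 15, 1324]);
translate([2245, 468, 90]) cube([105, 15, 1324]);
translate([2385, 468, 90]) cube([105, 15, 1324]);


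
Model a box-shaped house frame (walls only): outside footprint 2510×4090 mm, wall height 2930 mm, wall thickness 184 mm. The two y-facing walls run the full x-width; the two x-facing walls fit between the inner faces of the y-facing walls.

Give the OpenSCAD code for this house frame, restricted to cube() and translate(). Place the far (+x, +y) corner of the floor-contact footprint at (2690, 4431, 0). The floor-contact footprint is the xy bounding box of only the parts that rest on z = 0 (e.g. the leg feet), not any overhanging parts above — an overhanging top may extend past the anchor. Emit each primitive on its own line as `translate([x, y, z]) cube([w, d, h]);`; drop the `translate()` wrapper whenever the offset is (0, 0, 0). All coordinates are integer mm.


translate([180, 341, 0]) cube([2510, 184, 2930]);
translate([180, 4247, 0]) cube([2510, 184, 2930]);
translate([180, 525, 0]) cube([184, 3722, 2930]);
translate([2506, 525, 0]) cube([184, 3722, 2930]);


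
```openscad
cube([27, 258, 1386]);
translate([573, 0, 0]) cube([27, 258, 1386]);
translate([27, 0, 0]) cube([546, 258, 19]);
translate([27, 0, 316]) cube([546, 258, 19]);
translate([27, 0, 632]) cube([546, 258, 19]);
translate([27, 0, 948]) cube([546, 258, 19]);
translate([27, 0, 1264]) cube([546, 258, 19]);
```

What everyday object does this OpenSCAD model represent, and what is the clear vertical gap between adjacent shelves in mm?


A bookshelf. The clear shelf gap is 297 mm.

Two tall side panels with 5 horizontal boards between them — a bookshelf. The first two shelf undersides are at z = 0 and z = 316; with shelf thickness 19, the clear gap is 316 − 0 − 19 = 297 mm.


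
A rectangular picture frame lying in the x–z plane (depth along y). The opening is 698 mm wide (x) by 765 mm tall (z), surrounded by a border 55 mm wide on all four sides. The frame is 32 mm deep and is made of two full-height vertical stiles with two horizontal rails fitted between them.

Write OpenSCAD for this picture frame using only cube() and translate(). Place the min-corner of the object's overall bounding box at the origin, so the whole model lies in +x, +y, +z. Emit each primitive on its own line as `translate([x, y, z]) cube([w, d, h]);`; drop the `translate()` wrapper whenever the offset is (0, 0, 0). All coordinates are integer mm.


cube([55, 32, 875]);
translate([753, 0, 0]) cube([55, 32, 875]);
translate([55, 0, 0]) cube([698, 32, 55]);
translate([55, 0, 820]) cube([698, 32, 55]);
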